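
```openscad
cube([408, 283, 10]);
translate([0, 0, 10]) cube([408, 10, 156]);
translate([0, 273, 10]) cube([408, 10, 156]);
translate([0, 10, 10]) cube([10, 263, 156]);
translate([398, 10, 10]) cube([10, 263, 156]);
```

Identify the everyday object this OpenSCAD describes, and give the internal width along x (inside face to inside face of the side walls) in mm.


An open box. The internal width is 388 mm.

A 408×283 base slab with four walls standing on it — an open box. The base is 408 mm wide and the walls are 10 mm thick, so the internal width is 408 − 2 × 10 = 388 mm.


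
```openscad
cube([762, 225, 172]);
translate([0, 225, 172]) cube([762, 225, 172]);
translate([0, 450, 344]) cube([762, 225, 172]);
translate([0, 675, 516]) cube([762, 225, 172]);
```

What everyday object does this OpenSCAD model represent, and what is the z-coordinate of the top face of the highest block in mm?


A staircase. The total rise is 688 mm.

4 identical blocks, each offset up and back from the previous — a staircase. Each step is 172 mm tall and there are 4 of them, so the total rise is 4 × 172 = 688 mm.


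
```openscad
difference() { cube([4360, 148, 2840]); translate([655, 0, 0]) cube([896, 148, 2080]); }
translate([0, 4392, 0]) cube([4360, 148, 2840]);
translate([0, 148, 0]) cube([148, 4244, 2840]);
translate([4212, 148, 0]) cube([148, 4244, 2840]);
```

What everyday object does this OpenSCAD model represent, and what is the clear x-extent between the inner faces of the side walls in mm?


A single room. The interior width is 4064 mm.

Four walls enclosing a rectangle with a door in the front wall — a room. Outside width 4360 minus two 148 mm walls gives 4064 mm.


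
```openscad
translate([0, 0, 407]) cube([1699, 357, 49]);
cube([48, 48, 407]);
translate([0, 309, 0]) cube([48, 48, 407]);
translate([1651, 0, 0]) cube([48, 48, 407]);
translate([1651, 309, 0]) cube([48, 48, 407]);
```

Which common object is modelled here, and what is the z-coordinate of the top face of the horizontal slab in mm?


A bench. The seat-top height is 456 mm.

A long slab on four corner posts — a bench. The slab sits at z = 407 with thickness 49, so the top is 407 + 49 = 456 mm.


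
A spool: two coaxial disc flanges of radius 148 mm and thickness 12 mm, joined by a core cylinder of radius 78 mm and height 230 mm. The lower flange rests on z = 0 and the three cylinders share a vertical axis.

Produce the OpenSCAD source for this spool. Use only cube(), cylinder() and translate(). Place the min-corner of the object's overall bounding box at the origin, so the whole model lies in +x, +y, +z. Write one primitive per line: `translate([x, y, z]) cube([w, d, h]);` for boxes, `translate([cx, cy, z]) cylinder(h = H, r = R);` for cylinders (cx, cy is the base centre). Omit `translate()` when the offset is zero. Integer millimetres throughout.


translate([148, 148, 0]) cylinder(h = 12, r = 148);
translate([148, 148, 12]) cylinder(h = 230, r = 78);
translate([148, 148, 242]) cylinder(h = 12, r = 148);


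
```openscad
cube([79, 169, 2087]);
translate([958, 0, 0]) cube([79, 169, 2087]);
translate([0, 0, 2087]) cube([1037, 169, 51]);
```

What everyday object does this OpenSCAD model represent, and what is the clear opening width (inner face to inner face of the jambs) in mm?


A door frame. The clear opening width is 879 mm.

Two 2087 mm tall posts with a header on top — a door frame. The left jamb is 79 mm wide at x = 0; the right jamb starts at x = 958. The clear opening is 958 − 79 = 879 mm.


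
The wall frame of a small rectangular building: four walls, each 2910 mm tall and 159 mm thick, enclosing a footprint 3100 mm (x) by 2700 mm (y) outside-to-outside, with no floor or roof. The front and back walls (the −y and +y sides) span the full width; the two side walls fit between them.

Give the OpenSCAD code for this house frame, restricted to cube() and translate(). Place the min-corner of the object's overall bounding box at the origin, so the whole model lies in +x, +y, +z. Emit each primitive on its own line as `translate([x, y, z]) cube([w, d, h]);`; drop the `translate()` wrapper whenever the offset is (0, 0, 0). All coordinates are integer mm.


cube([3100, 159, 2910]);
translate([0, 2541, 0]) cube([3100, 159, 2910]);
translate([0, 159, 0]) cube([159, 2382, 2910]);
translate([2941, 159, 0]) cube([159, 2382, 2910]);


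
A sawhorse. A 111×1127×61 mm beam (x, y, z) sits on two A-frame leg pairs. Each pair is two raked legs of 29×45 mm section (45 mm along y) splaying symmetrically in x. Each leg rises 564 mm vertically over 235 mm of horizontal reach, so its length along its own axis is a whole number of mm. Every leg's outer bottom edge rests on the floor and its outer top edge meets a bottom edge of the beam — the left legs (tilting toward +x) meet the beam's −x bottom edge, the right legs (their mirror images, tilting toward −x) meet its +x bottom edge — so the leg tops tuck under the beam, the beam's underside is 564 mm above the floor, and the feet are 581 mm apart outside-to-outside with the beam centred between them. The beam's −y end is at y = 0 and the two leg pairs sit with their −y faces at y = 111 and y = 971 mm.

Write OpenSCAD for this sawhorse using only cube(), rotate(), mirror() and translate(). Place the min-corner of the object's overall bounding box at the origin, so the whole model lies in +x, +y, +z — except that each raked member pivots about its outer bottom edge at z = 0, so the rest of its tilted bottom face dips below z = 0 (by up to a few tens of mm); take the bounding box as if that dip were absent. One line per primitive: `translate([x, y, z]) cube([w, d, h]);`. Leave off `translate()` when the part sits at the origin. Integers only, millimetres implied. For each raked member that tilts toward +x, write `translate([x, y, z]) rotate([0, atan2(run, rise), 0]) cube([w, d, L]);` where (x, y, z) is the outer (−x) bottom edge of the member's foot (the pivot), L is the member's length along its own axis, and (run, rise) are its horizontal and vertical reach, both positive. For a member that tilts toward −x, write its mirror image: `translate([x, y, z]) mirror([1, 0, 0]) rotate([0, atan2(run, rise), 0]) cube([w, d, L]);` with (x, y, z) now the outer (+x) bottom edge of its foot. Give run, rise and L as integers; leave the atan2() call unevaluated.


translate([235, 0, 564]) cube([111, 1127, 61]);
translate([0, 111, 0]) rotate([0, atan2(235, 564), 0]) cube([29, 45, 611]);
translate([581, 111, 0]) mirror([1, 0, 0]) rotate([0, atan2(235, 564), 0]) cube([29, 45, 611]);
translate([0, 971, 0]) rotate([0, atan2(235, 564), 0]) cube([29, 45, 611]);
translate([581, 971, 0]) mirror([1, 0, 0]) rotate([0, atan2(235, 564), 0]) cube([29, 45, 611]);


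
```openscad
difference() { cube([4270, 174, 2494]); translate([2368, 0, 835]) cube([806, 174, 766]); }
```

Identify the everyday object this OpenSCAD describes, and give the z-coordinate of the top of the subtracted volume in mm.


A wall with a window opening. The window head height is 1601 mm.

A wall with a rectangular opening subtracted — a window. Sill at z = 835, opening 766 mm tall, so the head is at 835 + 766 = 1601 mm.


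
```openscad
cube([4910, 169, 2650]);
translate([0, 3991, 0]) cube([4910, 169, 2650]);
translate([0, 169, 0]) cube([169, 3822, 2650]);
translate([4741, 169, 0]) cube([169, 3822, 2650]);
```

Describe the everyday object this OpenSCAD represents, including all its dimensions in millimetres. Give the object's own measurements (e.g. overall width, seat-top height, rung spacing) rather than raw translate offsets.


The wall frame of a small rectangular building: four walls, each 2650 mm tall and 169 mm thick, enclosing a footprint 4910 mm (x) by 4160 mm (y) outside-to-outside, with no floor or roof. The front and back walls (the −y and +y sides) span the full width; the two side walls fit between them.


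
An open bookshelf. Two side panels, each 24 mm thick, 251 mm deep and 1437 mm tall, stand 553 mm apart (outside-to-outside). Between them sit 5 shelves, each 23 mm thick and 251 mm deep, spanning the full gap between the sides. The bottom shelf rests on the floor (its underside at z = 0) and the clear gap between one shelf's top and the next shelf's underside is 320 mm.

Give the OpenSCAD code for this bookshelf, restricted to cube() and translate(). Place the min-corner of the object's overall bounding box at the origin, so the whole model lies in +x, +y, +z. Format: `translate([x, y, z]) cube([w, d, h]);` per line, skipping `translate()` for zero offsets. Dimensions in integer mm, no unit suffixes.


cube([24, 251, 1437]);
translate([529, 0, 0]) cube([24, 251, 1437]);
translate([24, 0, 0]) cube([505, 251, 23]);
translate([24, 0, 343]) cube([505, 251, 23]);
translate([24, 0, 686]) cube([505, 251, 23]);
translate([24, 0, 1029]) cube([505, 251, 23]);
translate([24, 0, 1372]) cube([505, 251, 23]);


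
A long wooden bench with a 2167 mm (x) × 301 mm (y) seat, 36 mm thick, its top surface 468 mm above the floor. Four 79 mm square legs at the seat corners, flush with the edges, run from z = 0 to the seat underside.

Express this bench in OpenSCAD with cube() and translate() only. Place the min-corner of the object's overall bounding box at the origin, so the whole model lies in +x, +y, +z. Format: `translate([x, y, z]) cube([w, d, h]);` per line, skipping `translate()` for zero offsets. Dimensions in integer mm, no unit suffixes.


translate([0, 0, 432]) cube([2167, 301, 36]);
cube([79, 79, 432]);
translate([0, 222, 0]) cube([79, 79, 432]);
translate([2088, 0, 0]) cube([79, 79, 432]);
translate([2088, 222, 0]) cube([79, 79, 432]);


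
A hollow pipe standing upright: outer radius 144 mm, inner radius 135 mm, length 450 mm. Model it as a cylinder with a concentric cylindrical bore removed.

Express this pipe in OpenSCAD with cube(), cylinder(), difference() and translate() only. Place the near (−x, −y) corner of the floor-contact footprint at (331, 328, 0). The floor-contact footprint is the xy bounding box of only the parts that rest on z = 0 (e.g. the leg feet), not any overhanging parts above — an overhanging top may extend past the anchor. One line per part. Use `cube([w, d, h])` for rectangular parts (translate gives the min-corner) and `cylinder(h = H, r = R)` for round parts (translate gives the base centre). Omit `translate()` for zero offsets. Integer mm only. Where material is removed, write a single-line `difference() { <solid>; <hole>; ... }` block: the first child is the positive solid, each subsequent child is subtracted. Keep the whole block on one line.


difference() { translate([475, 472, 0]) cylinder(h = 450, r = 144); translate([475, 472, 0]) cylinder(h = 450, r = 135); }


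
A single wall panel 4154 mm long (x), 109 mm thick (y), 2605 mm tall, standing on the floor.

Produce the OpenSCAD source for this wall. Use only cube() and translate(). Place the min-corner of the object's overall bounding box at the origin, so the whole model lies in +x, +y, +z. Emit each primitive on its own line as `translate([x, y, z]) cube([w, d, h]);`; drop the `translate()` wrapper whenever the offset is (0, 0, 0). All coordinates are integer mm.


cube([4154, 109, 2605]);


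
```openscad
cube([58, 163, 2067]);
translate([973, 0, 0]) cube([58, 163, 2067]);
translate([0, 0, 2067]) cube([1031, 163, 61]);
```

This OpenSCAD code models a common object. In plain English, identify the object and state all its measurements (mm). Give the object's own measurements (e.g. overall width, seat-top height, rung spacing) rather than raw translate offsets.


A door frame. The clear opening is 915 mm wide and 2067 mm high. Two 58 mm wide jambs, 163 mm deep, stand either side of the opening from the floor to the top of the opening. A 61 mm thick head sits across the top of both jambs, spanning the full outside width of the frame.


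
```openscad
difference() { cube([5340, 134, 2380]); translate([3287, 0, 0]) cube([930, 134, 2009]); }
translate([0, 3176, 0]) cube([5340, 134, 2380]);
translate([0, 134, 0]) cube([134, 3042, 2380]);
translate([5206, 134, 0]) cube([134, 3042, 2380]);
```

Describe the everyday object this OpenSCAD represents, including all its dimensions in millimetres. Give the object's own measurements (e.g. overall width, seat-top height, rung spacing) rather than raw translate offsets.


A single room: four walls, each 2380 mm tall and 134 mm thick, enclosing an outside footprint 5340×3310 mm (x × y), no floor or roof. The front and back walls (−y and +y sides) run the full x-width; the side walls fit between their inner faces. A door opening 930 mm wide and 2009 mm tall is cut through the front wall from the floor up, its −x edge 3287 mm from the wall's −x end.


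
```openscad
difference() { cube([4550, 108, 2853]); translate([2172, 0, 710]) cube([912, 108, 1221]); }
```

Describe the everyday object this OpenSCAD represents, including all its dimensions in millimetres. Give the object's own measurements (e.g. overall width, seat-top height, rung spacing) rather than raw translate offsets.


A wall 4550 mm long (x), 108 mm thick (y), 2853 mm tall, with a rectangular window opening cut through it. The opening is 912 mm wide and 1221 mm tall; its sill is at z = 710 mm and its near (−x) edge is 2172 mm from the wall's −x end. The opening passes through the full wall thickness.


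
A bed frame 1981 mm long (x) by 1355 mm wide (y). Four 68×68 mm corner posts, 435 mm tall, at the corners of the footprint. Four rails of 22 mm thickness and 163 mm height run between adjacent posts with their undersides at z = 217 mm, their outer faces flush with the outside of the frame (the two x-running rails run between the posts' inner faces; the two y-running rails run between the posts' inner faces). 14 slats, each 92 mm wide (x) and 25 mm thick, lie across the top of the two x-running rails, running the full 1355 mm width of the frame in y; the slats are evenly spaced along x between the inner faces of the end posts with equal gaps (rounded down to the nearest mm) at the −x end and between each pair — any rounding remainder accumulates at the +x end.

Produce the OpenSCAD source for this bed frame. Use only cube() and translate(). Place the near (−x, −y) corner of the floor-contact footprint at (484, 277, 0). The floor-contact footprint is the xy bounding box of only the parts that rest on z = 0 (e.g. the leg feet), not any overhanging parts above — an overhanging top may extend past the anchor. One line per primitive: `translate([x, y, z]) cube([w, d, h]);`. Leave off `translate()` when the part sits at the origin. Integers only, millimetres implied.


translate([484, 277, 0]) cube([68, 68, 435]);
translate([484, 1564, 0]) cube([68, 68, 435]);
translate([2397, 277, 0]) cube([68, 68, 435]);
translate([2397, 1564, 0]) cube([68, 68, 435]);
translate([552, 277, 217]) cube([1845, 22, 163]);
translate([552, 1610, 217]) cube([1845, 22, 163]);
translate([484, 345, 217]) cube([22, 1219, 163]);
translate([2443, 345, 217]) cube([22, 1219, 163]);
translate([589, 277, 380]) cube([92, 1355, 25]);
translate([718, 277, 380]) cube([92, 1355, 25]);
translate([847, 277, 380]) cube([92, 1355, 25]);
translate([976, 277, 380]) cube([92, 1355, 25]);
translate([1105, 277, 380]) cube([92, 1355, 25]);
translate([1234, 277, 380]) cube([92, 1355, 25]);
translate([1363, 277, 380]) cube([92, 1355, 25]);
translate([1492, 277, 380]) cube([92, 1355, 25]);
translate([1621, 277, 380]) cube([92, 1355, 25]);
translate([1750, 277, 380]) cube([92, 1355, 25]);
translate([1879, 277, 380]) cube([92, 1355, 25]);
translate([2008, 277, 380]) cube([92, 1355, 25]);
translate([2137, 277, 380]) cube([92, 1355, 25]);
translate([2266, 277, 380]) cube([92, 1355, 25]);


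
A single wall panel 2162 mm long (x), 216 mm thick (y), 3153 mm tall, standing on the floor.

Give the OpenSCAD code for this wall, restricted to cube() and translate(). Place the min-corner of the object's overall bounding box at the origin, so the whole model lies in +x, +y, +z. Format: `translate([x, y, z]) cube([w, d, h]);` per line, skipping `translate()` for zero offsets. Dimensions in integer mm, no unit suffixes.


cube([2162, 216, 3153]);


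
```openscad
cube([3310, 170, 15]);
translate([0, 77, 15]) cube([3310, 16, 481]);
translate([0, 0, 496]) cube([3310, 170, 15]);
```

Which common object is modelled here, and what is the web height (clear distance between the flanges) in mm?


An I-beam. The web height is 481 mm.

Two wide flanges with a thin centred web — an I-beam. Overall 511 mm minus two 15 mm flanges gives a web of 511 − 2·15 = 481 mm.


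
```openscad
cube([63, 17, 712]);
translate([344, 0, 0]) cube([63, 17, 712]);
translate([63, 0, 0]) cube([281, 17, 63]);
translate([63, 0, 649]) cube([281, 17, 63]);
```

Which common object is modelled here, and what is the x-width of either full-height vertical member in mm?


A picture frame. The border width is 63 mm.

Four thin pieces enclosing a rectangular opening — a picture frame. The two full-height stiles are 712 mm tall; the top rail sits at z = 649 and is 63 mm tall, so the border above the opening is 712 − 649 = 63 mm, matching the stile x-width.


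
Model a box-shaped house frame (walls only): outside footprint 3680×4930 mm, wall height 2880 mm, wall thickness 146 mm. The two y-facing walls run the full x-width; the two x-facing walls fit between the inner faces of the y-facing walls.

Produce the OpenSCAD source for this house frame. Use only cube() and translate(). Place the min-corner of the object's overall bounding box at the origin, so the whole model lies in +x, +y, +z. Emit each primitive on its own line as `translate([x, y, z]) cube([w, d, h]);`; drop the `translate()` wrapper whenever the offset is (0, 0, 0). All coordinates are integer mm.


cube([3680, 146, 2880]);
translate([0, 4784, 0]) cube([3680, 146, 2880]);
translate([0, 146, 0]) cube([146, 4638, 2880]);
translate([3534, 146, 0]) cube([146, 4638, 2880]);


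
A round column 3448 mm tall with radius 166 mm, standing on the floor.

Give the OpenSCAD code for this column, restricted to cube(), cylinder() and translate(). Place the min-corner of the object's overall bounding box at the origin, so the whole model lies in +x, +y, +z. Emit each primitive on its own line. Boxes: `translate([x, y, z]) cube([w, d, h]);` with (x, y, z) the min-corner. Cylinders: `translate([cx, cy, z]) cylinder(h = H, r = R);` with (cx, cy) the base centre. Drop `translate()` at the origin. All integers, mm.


translate([166, 166, 0]) cylinder(h = 3448, r = 166);


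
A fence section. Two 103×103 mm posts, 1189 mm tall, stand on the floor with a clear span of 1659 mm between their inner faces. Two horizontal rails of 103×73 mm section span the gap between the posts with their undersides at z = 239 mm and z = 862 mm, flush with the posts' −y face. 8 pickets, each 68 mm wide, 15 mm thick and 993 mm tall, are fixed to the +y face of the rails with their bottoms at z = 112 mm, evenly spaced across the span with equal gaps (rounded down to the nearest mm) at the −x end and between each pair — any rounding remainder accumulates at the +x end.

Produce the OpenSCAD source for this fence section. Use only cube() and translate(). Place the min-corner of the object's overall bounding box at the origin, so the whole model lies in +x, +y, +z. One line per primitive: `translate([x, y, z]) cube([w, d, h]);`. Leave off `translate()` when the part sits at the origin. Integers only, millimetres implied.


cube([103, 103, 1189]);
translate([1762, 0, 0]) cube([103, 103, 1189]);
translate([103, 0, 239]) cube([1659, 103, 73]);
translate([103, 0, 862]) cube([1659, 103, 73]);
translate([226, 103, 112]) cube([68, 15, 993]);
translate([417, 103, 112]) cube([68, 15, 993]);
translate([608, 103, 112]) cube([68, 15, 993]);
translate([799, 103, 112]) cube([68, 15, 993]);
translate([990, 103, 112]) cube([68, 15, 993]);
translate([1181, 103, 112]) cube([68, 15, 993]);
translate([1372, 103, 112]) cube([68, 15, 993]);
translate([1563, 103, 112]) cube([68, 15, 993]);


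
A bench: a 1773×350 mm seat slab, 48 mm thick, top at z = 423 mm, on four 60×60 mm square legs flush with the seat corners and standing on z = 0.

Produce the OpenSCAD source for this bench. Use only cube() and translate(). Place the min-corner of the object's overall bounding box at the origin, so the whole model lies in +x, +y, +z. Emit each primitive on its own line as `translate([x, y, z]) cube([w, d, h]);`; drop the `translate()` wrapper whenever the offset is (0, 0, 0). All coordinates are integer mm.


translate([0, 0, 375]) cube([1773, 350, 48]);
cube([60, 60, 375]);
translate([0, 290, 0]) cube([60, 60, 375]);
translate([1713, 0, 0]) cube([60, 60, 375]);
translate([1713, 290, 0]) cube([60, 60, 375]);


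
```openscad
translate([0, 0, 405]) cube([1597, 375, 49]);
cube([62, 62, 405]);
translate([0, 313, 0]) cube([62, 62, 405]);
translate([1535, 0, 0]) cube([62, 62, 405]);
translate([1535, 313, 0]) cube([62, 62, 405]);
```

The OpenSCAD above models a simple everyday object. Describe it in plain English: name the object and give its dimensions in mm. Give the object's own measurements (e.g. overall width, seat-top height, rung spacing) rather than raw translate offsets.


A bench: a 1597×375 mm seat slab, 49 mm thick, top at z = 454 mm, on four 62×62 mm square legs flush with the seat corners and standing on z = 0.


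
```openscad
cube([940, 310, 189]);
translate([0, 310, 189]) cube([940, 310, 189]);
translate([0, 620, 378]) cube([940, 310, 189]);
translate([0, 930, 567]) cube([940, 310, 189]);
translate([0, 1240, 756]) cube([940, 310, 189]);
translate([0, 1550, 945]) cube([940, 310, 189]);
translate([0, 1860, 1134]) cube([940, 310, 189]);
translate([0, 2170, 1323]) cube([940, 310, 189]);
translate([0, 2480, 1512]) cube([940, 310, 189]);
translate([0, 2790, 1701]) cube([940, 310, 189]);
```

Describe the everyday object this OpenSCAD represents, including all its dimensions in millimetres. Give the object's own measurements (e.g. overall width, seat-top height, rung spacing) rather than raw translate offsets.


A straight staircase of 10 solid steps. Each step is 940 mm wide (x), 310 mm deep (y, the going) and 189 mm tall (the rise). The first step rests on the floor; each subsequent step sits one going further in +y and one rise higher in +z, directly behind and above the previous step with no overlap.


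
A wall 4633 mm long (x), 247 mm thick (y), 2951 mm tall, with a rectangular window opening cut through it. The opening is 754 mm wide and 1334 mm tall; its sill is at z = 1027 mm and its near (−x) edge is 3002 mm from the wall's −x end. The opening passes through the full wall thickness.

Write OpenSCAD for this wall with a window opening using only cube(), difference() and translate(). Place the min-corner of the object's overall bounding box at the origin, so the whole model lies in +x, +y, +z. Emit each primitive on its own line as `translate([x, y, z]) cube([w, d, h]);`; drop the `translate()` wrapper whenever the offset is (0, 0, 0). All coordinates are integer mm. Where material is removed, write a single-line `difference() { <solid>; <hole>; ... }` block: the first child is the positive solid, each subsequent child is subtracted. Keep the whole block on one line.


difference() { cube([4633, 247, 2951]); translate([3002, 0, 1027]) cube([754, 247, 1334]); }


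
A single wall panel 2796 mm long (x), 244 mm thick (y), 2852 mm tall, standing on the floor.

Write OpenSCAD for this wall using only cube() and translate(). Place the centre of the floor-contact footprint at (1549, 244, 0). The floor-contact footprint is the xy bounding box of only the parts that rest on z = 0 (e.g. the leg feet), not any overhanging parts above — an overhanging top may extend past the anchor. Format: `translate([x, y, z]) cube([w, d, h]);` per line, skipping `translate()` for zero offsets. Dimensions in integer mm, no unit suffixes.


translate([151, 122, 0]) cube([2796, 244, 2852]);


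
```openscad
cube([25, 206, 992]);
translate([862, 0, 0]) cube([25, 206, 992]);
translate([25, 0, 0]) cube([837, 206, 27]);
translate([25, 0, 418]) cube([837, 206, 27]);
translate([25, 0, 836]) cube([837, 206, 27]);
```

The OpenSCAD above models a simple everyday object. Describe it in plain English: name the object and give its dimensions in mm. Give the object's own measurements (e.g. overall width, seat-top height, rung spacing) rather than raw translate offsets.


An open bookshelf. Two side panels, each 25 mm thick, 206 mm deep and 992 mm tall, stand 887 mm apart (outside-to-outside). Between them sit 3 shelves, each 27 mm thick and 206 mm deep, spanning the full gap between the sides. The bottom shelf rests on the floor (its underside at z = 0) and the clear gap between one shelf's top and the next shelf's underside is 391 mm.


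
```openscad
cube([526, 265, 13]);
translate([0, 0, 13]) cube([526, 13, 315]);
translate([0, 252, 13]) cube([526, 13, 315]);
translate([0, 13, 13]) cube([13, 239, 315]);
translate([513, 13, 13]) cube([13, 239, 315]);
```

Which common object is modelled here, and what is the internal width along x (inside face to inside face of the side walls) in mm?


An open box. The internal width is 500 mm.

A 526×265 base slab with four walls standing on it — an open box. The base is 526 mm wide and the walls are 13 mm thick, so the internal width is 526 − 2 × 13 = 500 mm.


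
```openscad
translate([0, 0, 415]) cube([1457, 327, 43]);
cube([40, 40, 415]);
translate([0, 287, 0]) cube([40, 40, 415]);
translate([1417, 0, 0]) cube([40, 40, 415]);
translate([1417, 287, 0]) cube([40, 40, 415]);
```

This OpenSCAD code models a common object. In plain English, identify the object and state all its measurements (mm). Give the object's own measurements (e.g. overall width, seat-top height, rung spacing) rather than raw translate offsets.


A long wooden bench with a 1457 mm (x) × 327 mm (y) seat, 43 mm thick, its top surface 458 mm above the floor. Four 40 mm square legs at the seat corners, flush with the edges, run from z = 0 to the seat underside.


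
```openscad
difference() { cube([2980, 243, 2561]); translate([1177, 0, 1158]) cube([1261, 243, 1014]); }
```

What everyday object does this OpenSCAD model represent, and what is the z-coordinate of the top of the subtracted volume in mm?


A wall with a window opening. The window head height is 2172 mm.

A wall with a rectangular opening subtracted — a window. Sill at z = 1158, opening 1014 mm tall, so the head is at 1158 + 1014 = 2172 mm.


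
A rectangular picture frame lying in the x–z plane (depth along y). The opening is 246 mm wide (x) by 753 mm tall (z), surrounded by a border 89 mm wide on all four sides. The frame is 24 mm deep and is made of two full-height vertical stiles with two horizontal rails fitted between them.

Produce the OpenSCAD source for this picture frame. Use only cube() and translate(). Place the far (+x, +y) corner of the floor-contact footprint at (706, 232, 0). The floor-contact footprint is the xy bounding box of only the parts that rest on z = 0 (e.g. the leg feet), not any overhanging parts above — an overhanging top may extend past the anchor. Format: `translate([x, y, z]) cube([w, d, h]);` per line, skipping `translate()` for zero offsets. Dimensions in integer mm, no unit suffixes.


translate([282, 208, 0]) cube([89, 24, 931]);
translate([617, 208, 0]) cube([89, 24, 931]);
translate([371, 208, 0]) cube([246, 24, 89]);
translate([371, 208, 842]) cube([246, 24, 89]);


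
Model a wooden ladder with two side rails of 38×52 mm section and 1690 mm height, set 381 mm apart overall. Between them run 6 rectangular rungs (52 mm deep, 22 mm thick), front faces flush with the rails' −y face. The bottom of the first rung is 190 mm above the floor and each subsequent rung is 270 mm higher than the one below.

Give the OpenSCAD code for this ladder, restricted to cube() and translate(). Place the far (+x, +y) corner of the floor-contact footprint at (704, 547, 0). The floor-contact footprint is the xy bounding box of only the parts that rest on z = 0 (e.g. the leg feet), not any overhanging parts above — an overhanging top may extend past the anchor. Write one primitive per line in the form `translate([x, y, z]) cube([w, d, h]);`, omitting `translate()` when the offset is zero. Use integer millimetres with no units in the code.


translate([323, 495, 0]) cube([38, 52, 1690]);
translate([666, 495, 0]) cube([38, 52, 1690]);
translate([361, 495, 190]) cube([305, 52, 22]);
translate([361, 495, 460]) cube([305, 52, 22]);
translate([361, 495, 730]) cube([305, 52, 22]);
translate([361, 495, 1000]) cube([305, 52, 22]);
translate([361, 495, 1270]) cube([305, 52, 22]);
translate([361, 495, 1540]) cube([305, 52, 22]);


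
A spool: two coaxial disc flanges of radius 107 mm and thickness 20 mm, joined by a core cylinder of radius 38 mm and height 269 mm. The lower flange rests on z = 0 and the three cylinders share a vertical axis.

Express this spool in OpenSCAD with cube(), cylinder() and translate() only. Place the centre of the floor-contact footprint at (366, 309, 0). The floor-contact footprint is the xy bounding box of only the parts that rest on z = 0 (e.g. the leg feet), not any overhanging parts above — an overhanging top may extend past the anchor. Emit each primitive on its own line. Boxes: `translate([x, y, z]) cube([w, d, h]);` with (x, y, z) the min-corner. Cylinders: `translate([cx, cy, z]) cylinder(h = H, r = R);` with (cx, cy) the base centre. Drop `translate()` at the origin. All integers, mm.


translate([366, 309, 0]) cylinder(h = 20, r = 107);
translate([366, 309, 20]) cylinder(h = 269, r = 38);
translate([366, 309, 289]) cylinder(h = 20, r = 107);


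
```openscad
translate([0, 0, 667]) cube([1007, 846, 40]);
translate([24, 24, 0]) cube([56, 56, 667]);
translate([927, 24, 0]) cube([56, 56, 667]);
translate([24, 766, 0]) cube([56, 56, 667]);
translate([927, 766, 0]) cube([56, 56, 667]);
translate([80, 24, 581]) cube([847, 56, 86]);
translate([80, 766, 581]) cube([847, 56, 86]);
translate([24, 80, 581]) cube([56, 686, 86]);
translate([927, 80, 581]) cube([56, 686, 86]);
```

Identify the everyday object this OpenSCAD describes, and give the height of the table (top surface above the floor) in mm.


A table. The table height is 707 mm.

A 1007×846×40 slab sits at z = 667 on four 56 mm square posts — a table. The top surface is at 667 + 40 = 707 mm.


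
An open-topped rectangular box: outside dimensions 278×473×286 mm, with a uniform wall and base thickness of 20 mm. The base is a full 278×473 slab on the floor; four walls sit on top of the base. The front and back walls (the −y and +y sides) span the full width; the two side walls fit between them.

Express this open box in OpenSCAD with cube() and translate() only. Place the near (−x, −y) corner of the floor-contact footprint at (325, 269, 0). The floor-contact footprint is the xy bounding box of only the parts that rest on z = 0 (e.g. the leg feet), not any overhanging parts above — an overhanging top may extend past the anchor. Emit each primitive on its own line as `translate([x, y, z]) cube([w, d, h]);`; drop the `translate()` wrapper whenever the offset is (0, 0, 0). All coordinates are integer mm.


translate([325, 269, 0]) cube([278, 473, 20]);
translate([325, 269, 20]) cube([278, 20, 266]);
translate([325, 722, 20]) cube([278, 20, 266]);
translate([325, 289, 20]) cube([20, 433, 266]);
translate([583, 289, 20]) cube([20, 433, 266]);


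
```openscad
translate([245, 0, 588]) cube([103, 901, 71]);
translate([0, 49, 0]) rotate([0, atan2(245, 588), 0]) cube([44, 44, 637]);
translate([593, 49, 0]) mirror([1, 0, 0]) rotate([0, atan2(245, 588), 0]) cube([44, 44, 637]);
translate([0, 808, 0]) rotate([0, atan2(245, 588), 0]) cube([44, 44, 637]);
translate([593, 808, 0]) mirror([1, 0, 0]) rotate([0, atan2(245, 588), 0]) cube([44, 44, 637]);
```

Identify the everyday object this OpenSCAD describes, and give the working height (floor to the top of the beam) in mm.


A sawhorse. The overall height is 659 mm.

A beam across two mirrored pairs of raked legs — a sawhorse. The beam's underside is at z = 588 (matching the legs' vertical rise in atan2(245, 588)) and the beam is 71 mm tall, so its top is at 588 + 71 = 659 mm. The raked legs top out at the beam's underside, so that is the highest point.


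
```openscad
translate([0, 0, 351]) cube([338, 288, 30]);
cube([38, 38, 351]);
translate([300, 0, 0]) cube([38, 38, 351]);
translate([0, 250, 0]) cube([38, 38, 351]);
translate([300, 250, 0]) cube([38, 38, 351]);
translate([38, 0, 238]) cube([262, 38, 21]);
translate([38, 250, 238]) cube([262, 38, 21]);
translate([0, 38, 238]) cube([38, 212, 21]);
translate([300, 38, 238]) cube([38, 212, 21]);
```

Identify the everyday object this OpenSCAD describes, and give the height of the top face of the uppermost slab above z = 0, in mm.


A stool. The seat height is 381 mm.

A 338×288×30 slab at z = 351 on four corner posts — a stool. The seat top is 351 + 30 = 381 mm.


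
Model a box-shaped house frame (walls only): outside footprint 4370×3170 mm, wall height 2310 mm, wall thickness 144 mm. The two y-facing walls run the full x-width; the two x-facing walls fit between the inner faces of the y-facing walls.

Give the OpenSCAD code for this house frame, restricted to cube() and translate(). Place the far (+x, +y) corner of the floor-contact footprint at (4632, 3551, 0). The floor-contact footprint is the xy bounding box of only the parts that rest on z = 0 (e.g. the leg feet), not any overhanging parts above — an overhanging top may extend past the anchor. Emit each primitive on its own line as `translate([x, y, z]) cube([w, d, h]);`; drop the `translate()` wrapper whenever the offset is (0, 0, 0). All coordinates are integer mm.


translate([262, 381, 0]) cube([4370, 144, 2310]);
translate([262, 3407, 0]) cube([4370, 144, 2310]);
translate([262, 525, 0]) cube([144, 2882, 2310]);
translate([4488, 525, 0]) cube([144, 2882, 2310]);


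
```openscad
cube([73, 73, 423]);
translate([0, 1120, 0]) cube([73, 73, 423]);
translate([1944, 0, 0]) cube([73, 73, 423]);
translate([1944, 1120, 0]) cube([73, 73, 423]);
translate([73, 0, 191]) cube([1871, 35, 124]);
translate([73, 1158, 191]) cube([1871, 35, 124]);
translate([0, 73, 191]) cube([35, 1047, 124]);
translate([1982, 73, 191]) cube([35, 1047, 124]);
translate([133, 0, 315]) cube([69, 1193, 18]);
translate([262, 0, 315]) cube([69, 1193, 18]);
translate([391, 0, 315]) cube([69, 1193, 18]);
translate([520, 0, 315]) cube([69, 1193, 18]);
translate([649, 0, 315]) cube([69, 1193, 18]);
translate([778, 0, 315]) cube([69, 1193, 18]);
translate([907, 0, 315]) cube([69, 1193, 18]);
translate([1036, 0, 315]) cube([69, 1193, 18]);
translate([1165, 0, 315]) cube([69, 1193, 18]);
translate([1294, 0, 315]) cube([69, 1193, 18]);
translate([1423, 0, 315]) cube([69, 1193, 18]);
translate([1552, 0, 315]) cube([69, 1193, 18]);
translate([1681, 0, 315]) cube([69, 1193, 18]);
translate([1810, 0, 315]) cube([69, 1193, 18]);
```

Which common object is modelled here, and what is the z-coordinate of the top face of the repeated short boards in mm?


A bed frame. The slat-top height is 333 mm.

Four posts, four rails, and a row of slats — a bed frame. Slats sit on the rails at z = 191 + 124 = 315; with slat thickness 18, the top is 333 mm.


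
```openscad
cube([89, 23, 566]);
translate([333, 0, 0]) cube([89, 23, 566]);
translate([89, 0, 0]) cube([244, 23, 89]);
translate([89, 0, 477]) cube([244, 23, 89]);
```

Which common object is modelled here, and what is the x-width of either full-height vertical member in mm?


A picture frame. The border width is 89 mm.

Four thin pieces enclosing a rectangular opening — a picture frame. The two full-height stiles are 566 mm tall; the top rail sits at z = 477 and is 89 mm tall, so the border above the opening is 566 − 477 = 89 mm, matching the stile x-width.


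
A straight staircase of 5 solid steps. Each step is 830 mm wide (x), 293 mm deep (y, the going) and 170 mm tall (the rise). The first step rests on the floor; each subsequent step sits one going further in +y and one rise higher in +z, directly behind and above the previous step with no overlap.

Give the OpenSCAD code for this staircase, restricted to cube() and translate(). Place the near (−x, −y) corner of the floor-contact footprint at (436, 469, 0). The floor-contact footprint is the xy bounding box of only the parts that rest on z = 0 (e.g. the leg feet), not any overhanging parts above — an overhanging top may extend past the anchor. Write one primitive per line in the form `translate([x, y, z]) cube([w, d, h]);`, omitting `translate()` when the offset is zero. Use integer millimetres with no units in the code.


translate([436, 469, 0]) cube([830, 293, 170]);
translate([436, 762, 170]) cube([830, 293, 170]);
translate([436, 1055, 340]) cube([830, 293, 170]);
translate([436, 1348, 510]) cube([830, 293, 170]);
translate([436, 1641, 680]) cube([830, 293, 170]);


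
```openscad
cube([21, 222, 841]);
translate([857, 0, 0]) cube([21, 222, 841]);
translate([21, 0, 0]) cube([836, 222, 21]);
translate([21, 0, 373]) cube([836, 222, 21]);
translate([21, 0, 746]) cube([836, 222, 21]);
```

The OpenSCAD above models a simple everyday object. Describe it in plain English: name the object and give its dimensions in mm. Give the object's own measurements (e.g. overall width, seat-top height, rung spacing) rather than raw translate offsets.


An open bookshelf. Two side panels, each 21 mm thick, 222 mm deep and 841 mm tall, stand 878 mm apart (outside-to-outside). Between them sit 3 shelves, each 21 mm thick and 222 mm deep, spanning the full gap between the sides. The bottom shelf rests on the floor (its underside at z = 0) and the clear gap between one shelf's top and the next shelf's underside is 352 mm.


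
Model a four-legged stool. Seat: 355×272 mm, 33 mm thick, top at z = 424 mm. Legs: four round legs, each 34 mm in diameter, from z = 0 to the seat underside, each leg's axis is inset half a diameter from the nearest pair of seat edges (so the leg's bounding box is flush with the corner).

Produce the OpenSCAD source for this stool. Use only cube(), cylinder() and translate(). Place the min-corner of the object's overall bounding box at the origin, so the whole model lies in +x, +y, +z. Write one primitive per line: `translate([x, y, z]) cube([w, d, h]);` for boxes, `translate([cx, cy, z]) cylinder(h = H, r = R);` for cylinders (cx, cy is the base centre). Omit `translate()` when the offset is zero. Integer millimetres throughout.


translate([0, 0, 391]) cube([355, 272, 33]);
translate([17, 17, 0]) cylinder(h = 391, r = 17);
translate([338, 17, 0]) cylinder(h = 391, r = 17);
translate([17, 255, 0]) cylinder(h = 391, r = 17);
translate([338, 255, 0]) cylinder(h = 391, r = 17);


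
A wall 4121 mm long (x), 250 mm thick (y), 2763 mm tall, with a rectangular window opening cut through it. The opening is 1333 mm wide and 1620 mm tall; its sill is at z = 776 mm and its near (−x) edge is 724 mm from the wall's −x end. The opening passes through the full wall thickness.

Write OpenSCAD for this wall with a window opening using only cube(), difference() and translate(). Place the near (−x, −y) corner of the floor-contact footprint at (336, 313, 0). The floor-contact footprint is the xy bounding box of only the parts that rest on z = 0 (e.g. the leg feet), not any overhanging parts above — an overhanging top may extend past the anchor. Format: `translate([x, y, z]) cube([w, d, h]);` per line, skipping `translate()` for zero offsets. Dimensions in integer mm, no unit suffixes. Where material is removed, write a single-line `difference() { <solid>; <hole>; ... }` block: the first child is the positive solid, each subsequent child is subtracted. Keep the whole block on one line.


difference() { translate([336, 313, 0]) cube([4121, 250, 2763]); translate([1060, 313, 776]) cube([1333, 250, 1620]); }


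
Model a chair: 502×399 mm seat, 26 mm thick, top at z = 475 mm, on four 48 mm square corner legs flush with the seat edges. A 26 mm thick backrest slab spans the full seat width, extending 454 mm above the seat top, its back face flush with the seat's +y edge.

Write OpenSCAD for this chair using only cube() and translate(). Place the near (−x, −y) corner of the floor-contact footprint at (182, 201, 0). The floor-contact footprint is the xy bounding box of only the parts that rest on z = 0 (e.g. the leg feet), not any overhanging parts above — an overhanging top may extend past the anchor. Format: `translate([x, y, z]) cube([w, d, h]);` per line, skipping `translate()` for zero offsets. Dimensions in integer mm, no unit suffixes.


translate([182, 201, 449]) cube([502, 399, 26]);
translate([182, 201, 0]) cube([48, 48, 449]);
translate([636, 201, 0]) cube([48, 48, 449]);
translate([182, 552, 0]) cube([48, 48, 449]);
translate([636, 552, 0]) cube([48, 48, 449]);
translate([182, 574, 475]) cube([502, 26, 454]);
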